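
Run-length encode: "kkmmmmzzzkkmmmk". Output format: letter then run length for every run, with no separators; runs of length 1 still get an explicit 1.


String: "kkmmmmzzzkkmmmk"
Scanning for consecutive runs:
  'k' x 2
  'm' x 4
  'z' x 3
  'k' x 2
  'm' x 3
  'k' x 1
RLE = "k2m4z3k2m3k1"


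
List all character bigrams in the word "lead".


Word: "lead" (length 4)
Number of bigrams = 4 - 2 + 1 = 3
  Position 0: "le"
  Position 1: "ea"
  Position 2: "ad"
Bigrams = "le", "ea", "ad"


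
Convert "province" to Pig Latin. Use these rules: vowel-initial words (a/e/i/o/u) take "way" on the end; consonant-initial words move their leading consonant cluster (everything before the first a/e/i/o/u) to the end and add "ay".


Word: "province"
Starts with consonant(s) → move to end, add 'ay'
Consonant cluster: "pr"
Pig Latin = "ovincepray"


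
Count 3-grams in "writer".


Word: "writer" (length 6)
Number of 3-grams = length - 3 + 1 = 6 - 3 + 1
= 4


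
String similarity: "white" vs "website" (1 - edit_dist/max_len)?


Word 1: "white" (length 5)
Word 2: "website" (length 7)
One optimal edit sequence:
  1. keep 'w'
  2. insert 'e'  (+1)
  3. insert 'b'  (+1)
  4. substitute 'h' -> 's'  (+1)
  5. keep 'i'
  6. keep 't'
  7. keep 'e'
Edit distance = 3
Max length = max(5, 7) = 7
Similarity = 1 - 3/7
= 0.5714


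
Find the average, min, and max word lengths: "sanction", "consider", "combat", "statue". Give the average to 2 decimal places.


Lengths: "sanction"=8, "consider"=8, "combat"=6, "statue"=6
Sum = 28, Count = 4
Average = 28/4 = 7.00
= avg=7.00, min=6, max=8


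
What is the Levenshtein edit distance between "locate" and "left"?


Word 1: "locate" (length 6)
Word 2: "left" (length 4)
One optimal edit sequence (insert/delete/substitute each cost 1):
  1. keep 'l'
  2. delete 'o'  (+1)
  3. substitute 'c' -> 'e'  (+1)
  4. substitute 'a' -> 'f'  (+1)
  5. keep 't'
  6. delete 'e'  (+1)
Total edit operations: 4
Edit distance = 4


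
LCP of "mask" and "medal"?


Word 1: "mask"
Word 2: "medal"
Comparing from start:
  Pos 0: 'm' == 'm'
  Pos 1: 'a' != 'e' (stop)
LCP = "m" (length 1)


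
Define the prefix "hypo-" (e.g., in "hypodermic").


Prefix: hypo-
Example: hypodermic = hypo- + dermic
Meaning = under / below normal


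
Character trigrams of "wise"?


Word: "wise" (length 4)
Number of trigrams = 4 - 3 + 1 = 2
  Position 0: "wis"
  Position 1: "ise"
Trigrams = "wis", "ise"


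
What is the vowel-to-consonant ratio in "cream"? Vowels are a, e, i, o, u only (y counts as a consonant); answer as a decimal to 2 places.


Word: "cream"
Vowels (a,e,i,o,u): 2
Consonants: 3
Ratio = 2/3
= 0.67


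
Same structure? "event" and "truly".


Pattern of "event": [0, 1, 0, 2, 3]
Pattern of "truly": [0, 1, 2, 3, 4]
Patterns do not match
Same pattern = No


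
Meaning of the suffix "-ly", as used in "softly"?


Suffix: -ly
Example: softly (soft + -ly)
Meaning = in a manner


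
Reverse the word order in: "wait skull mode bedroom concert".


Original: "wait skull mode bedroom concert"
Words (1..n): wait | skull | mode | bedroom | concert
Reversed (n..1): concert | bedroom | mode | skull | wait
Result = "concert bedroom mode skull wait"


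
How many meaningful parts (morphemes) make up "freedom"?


Word: "freedom"
Morphemes: free + -dom
Each morpheme carries meaning
= 2 morphemes


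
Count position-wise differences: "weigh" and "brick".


Comparing character by character (same length = 5):
  Pos 0: 'w' vs 'b' !=
  Pos 1: 'e' vs 'r' !=
  Pos 2: 'i' vs 'i' =
  Pos 3: 'g' vs 'c' !=
  Pos 4: 'h' vs 'k' !=
Hamming distance = 4


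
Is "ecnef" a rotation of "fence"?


Word: "fence", Candidate: "ecnef"
Method: check if candidate is substring of word+word
"fencefence" contains "ecnef"? No
Is rotation = No


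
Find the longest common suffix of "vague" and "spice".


Word 1: "vague"
Word 2: "spice"
Comparing from end:
  Pos -1: 'e' == 'e'
  Pos -2: 'u' != 'c' (stop)
LCS = "e" (length 1)


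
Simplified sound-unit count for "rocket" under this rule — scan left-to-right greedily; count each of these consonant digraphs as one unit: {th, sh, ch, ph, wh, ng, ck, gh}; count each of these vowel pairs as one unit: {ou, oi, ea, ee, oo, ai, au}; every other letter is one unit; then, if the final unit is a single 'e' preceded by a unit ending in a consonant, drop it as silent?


Word: "rocket" (6 letters)
Left-to-right scan:
  1. 'r' (letter)
  2. 'o' (letter)
  3. 'ck' (digraph)
  4. 'e' (letter)
  5. 't' (letter)
Units from scan: 5
Sound units = 5 units


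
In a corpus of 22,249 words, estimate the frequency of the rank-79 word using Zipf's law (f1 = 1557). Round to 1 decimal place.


Zipf's law: f(r) = f(1) / r
f(1) = 1557
f(79) = 1557 / 79
= 19.7 occurrences


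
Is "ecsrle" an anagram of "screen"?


Word 1: "screen" → sorted: ceenrs
Word 2: "ecsrle" → sorted: ceelrs
Same letters? ceenrs != ceelrs
Anagram = No


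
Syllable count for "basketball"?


Word: "basketball"
Syllable breakdown: bas | ket | ball
Counting: 3 parts
= 3 syllables


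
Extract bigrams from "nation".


Word: "nation" (length 6)
Number of bigrams = 6 - 2 + 1 = 5
  Position 0: "na"
  Position 1: "at"
  Position 2: "ti"
  Position 3: "io"
  Position 4: "on"
Bigrams = "na", "at", "ti", "io", "on"


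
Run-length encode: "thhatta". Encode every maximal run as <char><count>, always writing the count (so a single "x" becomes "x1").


String: "thhatta"
Scanning for consecutive runs:
  't' x 1
  'h' x 2
  'a' x 1
  't' x 2
  'a' x 1
RLE = "t1h2a1t2a1"


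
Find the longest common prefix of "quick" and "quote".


Word 1: "quick"
Word 2: "quote"
Comparing from start:
  Pos 0: 'q' == 'q'
  Pos 1: 'u' == 'u'
  Pos 2: 'i' != 'o' (stop)
LCP = "qu" (length 2)


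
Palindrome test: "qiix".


Word: "qiix"
Reversed: "xiiq"
Forward == Backward? qiix != xiiq
Palindrome = No


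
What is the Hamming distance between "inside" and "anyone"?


Comparing character by character (same length = 6):
  Pos 0: 'i' vs 'a' !=
  Pos 1: 'n' vs 'n' =
  Pos 2: 's' vs 'y' !=
  Pos 3: 'i' vs 'o' !=
  Pos 4: 'd' vs 'n' !=
  Pos 5: 'e' vs 'e' =
Hamming distance = 4


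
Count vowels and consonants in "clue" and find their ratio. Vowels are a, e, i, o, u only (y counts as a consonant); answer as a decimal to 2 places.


Word: "clue"
Vowels (a,e,i,o,u): 2
Consonants: 2
Ratio = 2/2
= 1.00


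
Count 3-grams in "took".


Word: "took" (length 4)
Number of 3-grams = length - 3 + 1 = 4 - 3 + 1
= 2


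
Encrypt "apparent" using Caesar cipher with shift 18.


Word: "apparent"
Shift: 18
Each letter → (letter + shift) mod 26:
  'a' (0) + 18 = 18 → 's'
  'p' (15) + 18 = 7 → 'h'
  'p' (15) + 18 = 7 → 'h'
  'a' (0) + 18 = 18 → 's'
  'r' (17) + 18 = 9 → 'j'
  'e' (4) + 18 = 22 → 'w'
  'n' (13) + 18 = 5 → 'f'
  't' (19) + 18 = 11 → 'l'
Result = "shhsjwfl"


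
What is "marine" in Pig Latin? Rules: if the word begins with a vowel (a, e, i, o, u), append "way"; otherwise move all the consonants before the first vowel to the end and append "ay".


Word: "marine"
Starts with consonant(s) → move to end, add 'ay'
Consonant cluster: "m"
Pig Latin = "arinemay"


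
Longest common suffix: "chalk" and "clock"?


Word 1: "chalk"
Word 2: "clock"
Comparing from end:
  Pos -1: 'k' == 'k'
  Pos -2: 'l' != 'c' (stop)
LCS = "k" (length 1)


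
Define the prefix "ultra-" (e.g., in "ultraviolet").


Prefix: ultra-
Example: ultraviolet (ultra- + violet)
Meaning = beyond


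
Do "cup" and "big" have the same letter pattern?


Pattern of "cup": [0, 1, 2]
Pattern of "big": [0, 1, 2]
Patterns match
Same pattern = Yes


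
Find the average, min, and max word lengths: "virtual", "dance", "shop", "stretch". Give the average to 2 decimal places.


Lengths: "virtual"=7, "dance"=5, "shop"=4, "stretch"=7
Sum = 23, Count = 4
Average = 23/4 = 5.75
= avg=5.75, min=4, max=7


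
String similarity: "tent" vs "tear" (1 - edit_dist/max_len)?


Word 1: "tent" (length 4)
Word 2: "tear" (length 4)
One optimal edit sequence:
  1. keep 't'
  2. keep 'e'
  3. substitute 'n' -> 'a'  (+1)
  4. substitute 't' -> 'r'  (+1)
Edit distance = 2
Max length = max(4, 4) = 4
Similarity = 1 - 2/4
= 0.5000


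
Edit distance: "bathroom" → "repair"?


Word 1: "bathroom" (length 8)
Word 2: "repair" (length 6)
One optimal edit sequence (insert/delete/substitute each cost 1):
  1. delete 'b'  (+1)
  2. delete 'a'  (+1)
  3. substitute 't' -> 'r'  (+1)
  4. substitute 'h' -> 'e'  (+1)
  5. substitute 'r' -> 'p'  (+1)
  6. substitute 'o' -> 'a'  (+1)
  7. substitute 'o' -> 'i'  (+1)
  8. substitute 'm' -> 'r'  (+1)
Total edit operations: 8
Edit distance = 8


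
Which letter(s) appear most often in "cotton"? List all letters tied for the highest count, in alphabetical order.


Word: "cotton"
Letter counts:
  'c': 1
  'n': 1
  'o': 2
  't': 2
Maximum count = 2
Most frequent = 'o', 't' (2 times each)


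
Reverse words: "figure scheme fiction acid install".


Original: "figure scheme fiction acid install"
Words (1..n): figure | scheme | fiction | acid | install
Reversed (n..1): install | acid | fiction | scheme | figure
Result = "install acid fiction scheme figure"


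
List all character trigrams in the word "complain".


Word: "complain" (length 8)
Number of trigrams = 8 - 3 + 1 = 6
  Position 0: "com"
  Position 1: "omp"
  Position 2: "mpl"
  Position 3: "pla"
  Position 4: "lai"
  Position 5: "ain"
Trigrams = "com", "omp", "mpl", "pla", "lai", "ain"


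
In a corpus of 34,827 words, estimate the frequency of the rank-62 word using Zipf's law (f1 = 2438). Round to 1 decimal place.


Zipf's law: f(r) = f(1) / r
f(1) = 2438
f(62) = 2438 / 62
= 39.3 occurrences


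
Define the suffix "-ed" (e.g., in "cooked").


Suffix: -ed
Example: cooked (cook + -ed)
Meaning = past tense


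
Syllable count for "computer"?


Word: "computer"
Syllable breakdown: com · pu · ter
Counting: 3 parts
= 3 syllables


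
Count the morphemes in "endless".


Word: "endless"
Morphemes: end / -less
Each morpheme carries meaning
= 2 morphemes


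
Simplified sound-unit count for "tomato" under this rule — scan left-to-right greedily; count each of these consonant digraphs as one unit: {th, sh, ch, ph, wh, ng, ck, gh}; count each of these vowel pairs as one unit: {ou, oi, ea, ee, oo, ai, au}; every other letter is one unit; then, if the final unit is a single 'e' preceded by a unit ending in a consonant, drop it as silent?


Word: "tomato" (6 letters)
Left-to-right scan:
  (1) 't' (letter)
  (2) 'o' (letter)
  (3) 'm' (letter)
  (4) 'a' (letter)
  (5) 't' (letter)
  (6) 'o' (letter)
Units from scan: 6
Sound units = 6 units


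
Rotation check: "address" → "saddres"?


Word: "address", Candidate: "saddres"
Method: check if candidate is substring of word+word
"addressaddress" contains "saddres"? Yes
Is rotation = Yes


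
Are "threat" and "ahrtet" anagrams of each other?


Word 1: "threat" → sorted: aehrtt
Word 2: "ahrtet" → sorted: aehrtt
Same letters? aehrtt == aehrtt
Anagram = Yes


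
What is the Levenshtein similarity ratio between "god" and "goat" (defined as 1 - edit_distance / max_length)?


Word 1: "god" (length 3)
Word 2: "goat" (length 4)
One optimal edit sequence:
  1. keep 'g'
  2. keep 'o'
  3. insert 'a'  (+1)
  4. substitute 'd' -> 't'  (+1)
Edit distance = 2
Max length = max(3, 4) = 4
Similarity = 1 - 2/4
= 0.5000


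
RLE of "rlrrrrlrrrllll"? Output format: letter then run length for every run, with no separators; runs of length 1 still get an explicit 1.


String: "rlrrrrlrrrllll"
Scanning for consecutive runs:
  'r' x 1
  'l' x 1
  'r' x 4
  'l' x 1
  'r' x 3
  'l' x 4
RLE = "r1l1r4l1r3l4"


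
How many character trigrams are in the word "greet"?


Word: "greet" (length 5)
Number of 3-grams = length - 3 + 1 = 5 - 3 + 1
= 3


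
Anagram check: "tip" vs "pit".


Word 1: "tip" → sorted: ipt
Word 2: "pit" → sorted: ipt
Same letters? ipt == ipt
Anagram = Yes


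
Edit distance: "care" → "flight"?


Word 1: "care" (length 4)
Word 2: "flight" (length 6)
One optimal edit sequence (insert/delete/substitute each cost 1):
  1. insert 'f'  (+1)
  2. insert 'l'  (+1)
  3. substitute 'c' -> 'i'  (+1)
  4. substitute 'a' -> 'g'  (+1)
  5. substitute 'r' -> 'h'  (+1)
  6. substitute 'e' -> 't'  (+1)
Total edit operations: 6
Edit distance = 6


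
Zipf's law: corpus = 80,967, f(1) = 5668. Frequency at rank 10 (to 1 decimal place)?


Zipf's law: f(r) = f(1) / r
f(1) = 5668
f(10) = 5668 / 10
= 566.8 occurrences


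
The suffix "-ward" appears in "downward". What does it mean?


Suffix: -ward
As in: downward -> down + -ward
Meaning = in the direction of


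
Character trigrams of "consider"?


Word: "consider" (length 8)
Number of trigrams = 8 - 3 + 1 = 6
  Position 0: "con"
  Position 1: "ons"
  Position 2: "nsi"
  Position 3: "sid"
  Position 4: "ide"
  Position 5: "der"
Trigrams = "con", "ons", "nsi", "sid", "ide", "der"


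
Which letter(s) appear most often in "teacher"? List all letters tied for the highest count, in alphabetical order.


Word: "teacher"
Letter counts:
  'a': 1
  'c': 1
  'e': 2
  'h': 1
  'r': 1
  't': 1
Maximum count = 2
Most frequent = 'e' (2 times each)


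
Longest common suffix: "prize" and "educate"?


Word 1: "prize"
Word 2: "educate"
Comparing from end:
  Pos -1: 'e' == 'e'
  Pos -2: 'z' != 't' (stop)
LCS = "e" (length 1)


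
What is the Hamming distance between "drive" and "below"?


Comparing character by character (same length = 5):
  Pos 0: 'd' vs 'b' !=
  Pos 1: 'r' vs 'e' !=
  Pos 2: 'i' vs 'l' !=
  Pos 3: 'v' vs 'o' !=
  Pos 4: 'e' vs 'w' !=
Hamming distance = 5


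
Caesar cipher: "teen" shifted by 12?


Word: "teen"
Shift: 12
Each letter → (letter + shift) mod 26:
  't' (19) + 12 = 5 → 'f'
  'e' (4) + 12 = 16 → 'q'
  'e' (4) + 12 = 16 → 'q'
  'n' (13) + 12 = 25 → 'z'
Result = "fqqz"


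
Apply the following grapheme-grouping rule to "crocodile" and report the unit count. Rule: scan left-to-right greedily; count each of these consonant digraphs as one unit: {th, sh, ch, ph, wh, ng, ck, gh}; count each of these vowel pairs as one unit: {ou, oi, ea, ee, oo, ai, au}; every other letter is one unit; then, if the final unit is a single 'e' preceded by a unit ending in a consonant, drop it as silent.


Word: "crocodile" (9 letters)
Left-to-right scan:
  (1) 'c' (letter)
  (2) 'r' (letter)
  (3) 'o' (letter)
  (4) 'c' (letter)
  (5) 'o' (letter)
  (6) 'd' (letter)
  (7) 'i' (letter)
  (8) 'l' (letter)
  (9) 'e' (letter)
Units from scan: 9
Final unit is 'e' after a consonant -> drop as silent (-1)
Sound units = 8 units


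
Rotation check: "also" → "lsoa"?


Word: "also", Candidate: "lsoa"
Method: check if candidate is substring of word+word
"alsoalso" contains "lsoa"? Yes
Is rotation = Yes


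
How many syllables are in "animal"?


Word: "animal"
Syllable breakdown: an / i / mal
Counting: 3 parts
= 3 syllables


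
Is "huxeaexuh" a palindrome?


Word: "huxeaexuh"
Reversed: "huxeaexuh"
Forward == Backward? huxeaexuh == huxeaexuh
Palindrome = Yes


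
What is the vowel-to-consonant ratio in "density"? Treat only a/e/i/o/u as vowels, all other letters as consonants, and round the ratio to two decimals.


Word: "density"
Vowels (a,e,i,o,u): 2
Consonants: 5
Ratio = 2/5
= 0.40


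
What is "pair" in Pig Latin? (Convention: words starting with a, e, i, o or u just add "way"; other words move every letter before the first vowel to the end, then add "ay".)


Word: "pair"
Starts with consonant(s) → move to end, add 'ay'
Consonant cluster: "p"
Pig Latin = "airpay"


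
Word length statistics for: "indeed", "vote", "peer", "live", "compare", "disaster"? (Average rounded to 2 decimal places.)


Lengths: "indeed"=6, "vote"=4, "peer"=4, "live"=4, "compare"=7, "disaster"=8
Sum = 33, Count = 6
Average = 33/6 = 5.50
= avg=5.50, min=4, max=8


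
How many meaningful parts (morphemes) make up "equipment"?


Word: "equipment"
Morphemes: equip | -ment
Each morpheme carries meaning
= 2 morphemes


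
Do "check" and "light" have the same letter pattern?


Pattern of "check": [0, 1, 2, 0, 3]
Pattern of "light": [0, 1, 2, 3, 4]
Patterns do not match
Same pattern = No


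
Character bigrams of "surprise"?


Word: "surprise" (length 8)
Number of bigrams = 8 - 2 + 1 = 7
  Position 0: "su"
  Position 1: "ur"
  Position 2: "rp"
  Position 3: "pr"
  Position 4: "ri"
  Position 5: "is"
  Position 6: "se"
Bigrams = "su", "ur", "rp", "pr", "ri", "is", "se"


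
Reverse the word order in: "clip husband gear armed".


Original: "clip husband gear armed"
Words (1..n): clip | husband | gear | armed
Reversed (n..1): armed | gear | husband | clip
Result = "armed gear husband clip"


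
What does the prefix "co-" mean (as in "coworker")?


Prefix: co-
As in: coworker -> co- + worker
Meaning = together


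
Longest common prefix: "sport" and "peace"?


Word 1: "sport"
Word 2: "peace"
Comparing from start:
  Pos 0: 's' != 'p' (stop)
LCP = "" (length 0)


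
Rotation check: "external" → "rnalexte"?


Word: "external", Candidate: "rnalexte"
Method: check if candidate is substring of word+word
"externalexternal" contains "rnalexte"? Yes
Is rotation = Yes


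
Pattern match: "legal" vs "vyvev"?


Pattern of "legal": [0, 1, 2, 3, 0]
Pattern of "vyvev": [0, 1, 0, 2, 0]
Patterns do not match
Same pattern = No


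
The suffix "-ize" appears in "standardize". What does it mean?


Suffix: -ize
Example: standardize (standard + -ize)
Meaning = to make


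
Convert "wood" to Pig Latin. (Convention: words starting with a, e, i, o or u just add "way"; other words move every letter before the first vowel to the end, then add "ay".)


Word: "wood"
Starts with consonant(s) → move to end, add 'ay'
Consonant cluster: "w"
Pig Latin = "oodway"


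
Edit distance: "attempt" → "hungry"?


Word 1: "attempt" (length 7)
Word 2: "hungry" (length 6)
One optimal edit sequence (insert/delete/substitute each cost 1):
  1. delete 'a'  (+1)
  2. substitute 't' -> 'h'  (+1)
  3. substitute 't' -> 'u'  (+1)
  4. substitute 'e' -> 'n'  (+1)
  5. substitute 'm' -> 'g'  (+1)
  6. substitute 'p' -> 'r'  (+1)
  7. substitute 't' -> 'y'  (+1)
Total edit operations: 7
Edit distance = 7


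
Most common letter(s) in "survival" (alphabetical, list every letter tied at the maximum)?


Word: "survival"
Letter counts:
  'a': 1
  'i': 1
  'l': 1
  'r': 1
  's': 1
  'u': 1
  'v': 2
Maximum count = 2
Most frequent = 'v' (2 times each)


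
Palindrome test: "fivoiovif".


Word: "fivoiovif"
Reversed: "fivoiovif"
Forward == Backward? fivoiovif == fivoiovif
Palindrome = Yes


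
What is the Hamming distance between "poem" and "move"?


Comparing character by character (same length = 4):
  Pos 0: 'p' vs 'm' !=
  Pos 1: 'o' vs 'o' =
  Pos 2: 'e' vs 'v' !=
  Pos 3: 'm' vs 'e' !=
Hamming distance = 3


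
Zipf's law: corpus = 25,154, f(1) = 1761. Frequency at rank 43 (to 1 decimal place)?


Zipf's law: f(r) = f(1) / r
f(1) = 1761
f(43) = 1761 / 43
= 41.0 occurrences


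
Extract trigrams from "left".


Word: "left" (length 4)
Number of trigrams = 4 - 3 + 1 = 2
  Position 0: "lef"
  Position 1: "eft"
Trigrams = "lef", "eft"


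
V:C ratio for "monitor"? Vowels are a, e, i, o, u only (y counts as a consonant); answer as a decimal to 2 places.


Word: "monitor"
Vowels (a,e,i,o,u): 3
Consonants: 4
Ratio = 3/4
= 0.75


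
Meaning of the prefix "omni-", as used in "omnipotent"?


Prefix: omni-
Example: omnipotent = omni- + potent
Meaning = all


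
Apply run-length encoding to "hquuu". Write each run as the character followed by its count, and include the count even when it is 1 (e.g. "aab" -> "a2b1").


String: "hquuu"
Scanning for consecutive runs:
  'h' x 1
  'q' x 1
  'u' x 3
RLE = "h1q1u3"


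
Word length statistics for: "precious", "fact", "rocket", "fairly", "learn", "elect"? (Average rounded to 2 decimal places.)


Lengths: "precious"=8, "fact"=4, "rocket"=6, "fairly"=6, "learn"=5, "elect"=5
Sum = 34, Count = 6
Average = 34/6 = 5.67
= avg=5.67, min=4, max=8


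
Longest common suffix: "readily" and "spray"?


Word 1: "readily"
Word 2: "spray"
Comparing from end:
  Pos -1: 'y' == 'y'
  Pos -2: 'l' != 'a' (stop)
LCS = "y" (length 1)


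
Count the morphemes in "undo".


Word: "undo"
Morphemes: un- + do
Each morpheme carries meaning
= 2 morphemes


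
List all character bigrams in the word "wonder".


Word: "wonder" (length 6)
Number of bigrams = 6 - 2 + 1 = 5
  Position 0: "wo"
  Position 1: "on"
  Position 2: "nd"
  Position 3: "de"
  Position 4: "er"
Bigrams = "wo", "on", "nd", "de", "er"


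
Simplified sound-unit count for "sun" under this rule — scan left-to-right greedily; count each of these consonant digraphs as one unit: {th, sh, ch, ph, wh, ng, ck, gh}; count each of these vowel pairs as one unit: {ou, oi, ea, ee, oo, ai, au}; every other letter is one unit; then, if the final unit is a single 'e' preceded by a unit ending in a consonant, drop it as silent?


Word: "sun" (3 letters)
Left-to-right scan:
  (1) 's' (letter)
  (2) 'u' (letter)
  (3) 'n' (letter)
Units from scan: 3
Sound units = 3 units


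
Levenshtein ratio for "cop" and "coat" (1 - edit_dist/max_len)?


Word 1: "cop" (length 3)
Word 2: "coat" (length 4)
One optimal edit sequence:
  1. keep 'c'
  2. keep 'o'
  3. insert 'a'  (+1)
  4. substitute 'p' -> 't'  (+1)
Edit distance = 2
Max length = max(3, 4) = 4
Similarity = 1 - 2/4
= 0.5000


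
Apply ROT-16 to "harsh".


Word: "harsh"
Shift: 16
Each letter → (letter + shift) mod 26:
  'h' (7) + 16 = 23 → 'x'
  'a' (0) + 16 = 16 → 'q'
  'r' (17) + 16 = 7 → 'h'
  's' (18) + 16 = 8 → 'i'
  'h' (7) + 16 = 23 → 'x'
Result = "xqhix"


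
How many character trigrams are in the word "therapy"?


Word: "therapy" (length 7)
Number of 3-grams = length - 3 + 1 = 7 - 3 + 1
= 5


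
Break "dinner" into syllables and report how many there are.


Word: "dinner"
Syllable breakdown: din · ner
Counting: 2 parts
= 2 syllables


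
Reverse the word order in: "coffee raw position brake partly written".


Original: "coffee raw position brake partly written"
Words (1..n): coffee | raw | position | brake | partly | written
Reversed (n..1): written | partly | brake | position | raw | coffee
Result = "written partly brake position raw coffee"


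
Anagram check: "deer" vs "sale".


Word 1: "deer" → sorted: deer
Word 2: "sale" → sorted: aels
Same letters? deer != aels
Anagram = No


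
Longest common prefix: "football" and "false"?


Word 1: "football"
Word 2: "false"
Comparing from start:
  Pos 0: 'f' == 'f'
  Pos 1: 'o' != 'a' (stop)
LCP = "f" (length 1)


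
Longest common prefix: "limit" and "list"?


Word 1: "limit"
Word 2: "list"
Comparing from start:
  Pos 0: 'l' == 'l'
  Pos 1: 'i' == 'i'
  Pos 2: 'm' != 's' (stop)
LCP = "li" (length 2)


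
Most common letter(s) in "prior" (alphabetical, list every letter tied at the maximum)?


Word: "prior"
Letter counts:
  'i': 1
  'o': 1
  'p': 1
  'r': 2
Maximum count = 2
Most frequent = 'r' (2 times each)


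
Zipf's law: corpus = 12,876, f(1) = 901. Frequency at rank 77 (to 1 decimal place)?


Zipf's law: f(r) = f(1) / r
f(1) = 901
f(77) = 901 / 77
= 11.7 occurrences


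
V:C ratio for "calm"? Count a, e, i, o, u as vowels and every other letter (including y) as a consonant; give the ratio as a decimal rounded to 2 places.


Word: "calm"
Vowels (a,e,i,o,u): 1
Consonants: 3
Ratio = 1/3
= 0.33


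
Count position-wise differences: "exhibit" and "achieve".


Comparing character by character (same length = 7):
  Pos 0: 'e' vs 'a' !=
  Pos 1: 'x' vs 'c' !=
  Pos 2: 'h' vs 'h' =
  Pos 3: 'i' vs 'i' =
  Pos 4: 'b' vs 'e' !=
  Pos 5: 'i' vs 'v' !=
  Pos 6: 't' vs 'e' !=
Hamming distance = 5


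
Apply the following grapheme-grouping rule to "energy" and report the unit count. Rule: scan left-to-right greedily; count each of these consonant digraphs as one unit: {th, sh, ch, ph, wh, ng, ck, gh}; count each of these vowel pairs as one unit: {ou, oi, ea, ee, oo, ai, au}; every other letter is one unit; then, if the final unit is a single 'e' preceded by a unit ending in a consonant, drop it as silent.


Word: "energy" (6 letters)
Left-to-right scan:
  (1) 'e' (letter)
  (2) 'n' (letter)
  (3) 'e' (letter)
  (4) 'r' (letter)
  (5) 'g' (letter)
  (6) 'y' (letter)
Units from scan: 6
Sound units = 6 units


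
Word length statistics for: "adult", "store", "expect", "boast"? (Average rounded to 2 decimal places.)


Lengths: "adult"=5, "store"=5, "expect"=6, "boast"=5
Sum = 21, Count = 4
Average = 21/4 = 5.25
= avg=5.25, min=5, max=6


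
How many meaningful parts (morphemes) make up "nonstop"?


Word: "nonstop"
Morphemes: non- | stop
Each morpheme carries meaning
= 2 morphemes


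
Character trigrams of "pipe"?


Word: "pipe" (length 4)
Number of trigrams = 4 - 3 + 1 = 2
  Position 0: "pip"
  Position 1: "ipe"
Trigrams = "pip", "ipe"


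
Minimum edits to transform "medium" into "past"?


Word 1: "medium" (length 6)
Word 2: "past" (length 4)
One optimal edit sequence (insert/delete/substitute each cost 1):
  1. delete 'm'  (+1)
  2. delete 'e'  (+1)
  3. substitute 'd' -> 'p'  (+1)
  4. substitute 'i' -> 'a'  (+1)
  5. substitute 'u' -> 's'  (+1)
  6. substitute 'm' -> 't'  (+1)
Total edit operations: 6
Edit distance = 6


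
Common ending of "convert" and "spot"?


Word 1: "convert"
Word 2: "spot"
Comparing from end:
  Pos -1: 't' == 't'
  Pos -2: 'r' != 'o' (stop)
LCS = "t" (length 1)


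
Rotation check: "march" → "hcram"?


Word: "march", Candidate: "hcram"
Method: check if candidate is substring of word+word
"marchmarch" contains "hcram"? No
Is rotation = No


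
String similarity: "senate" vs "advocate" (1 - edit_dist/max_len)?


Word 1: "senate" (length 6)
Word 2: "advocate" (length 8)
One optimal edit sequence:
  1. insert 'a'  (+1)
  2. insert 'd'  (+1)
  3. substitute 's' -> 'v'  (+1)
  4. substitute 'e' -> 'o'  (+1)
  5. substitute 'n' -> 'c'  (+1)
  6. keep 'a'
  7. keep 't'
  8. keep 'e'
Edit distance = 5
Max length = max(6, 8) = 8
Similarity = 1 - 5/8
= 0.3750


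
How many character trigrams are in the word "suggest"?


Word: "suggest" (length 7)
Number of 3-grams = length - 3 + 1 = 7 - 3 + 1
= 5


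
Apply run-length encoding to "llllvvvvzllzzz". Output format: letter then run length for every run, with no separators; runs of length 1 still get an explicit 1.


String: "llllvvvvzllzzz"
Scanning for consecutive runs:
  'l' x 4
  'v' x 4
  'z' x 1
  'l' x 2
  'z' x 3
RLE = "l4v4z1l2z3"


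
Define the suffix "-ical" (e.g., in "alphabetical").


Suffix: -ical
Example: alphabetical = alphabet + -ical
Meaning = relating to


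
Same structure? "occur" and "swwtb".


Pattern of "occur": [0, 1, 1, 2, 3]
Pattern of "swwtb": [0, 1, 1, 2, 3]
Patterns match
Same pattern = Yes


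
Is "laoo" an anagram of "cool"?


Word 1: "cool" → sorted: cloo
Word 2: "laoo" → sorted: aloo
Same letters? cloo != aloo
Anagram = No


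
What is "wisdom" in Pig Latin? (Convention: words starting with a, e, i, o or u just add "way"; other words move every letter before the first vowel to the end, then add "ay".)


Word: "wisdom"
Starts with consonant(s) → move to end, add 'ay'
Consonant cluster: "w"
Pig Latin = "isdomway"


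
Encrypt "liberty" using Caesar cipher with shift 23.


Word: "liberty"
Shift: 23
Each letter → (letter + shift) mod 26:
  'l' (11) + 23 = 8 → 'i'
  'i' (8) + 23 = 5 → 'f'
  'b' (1) + 23 = 24 → 'y'
  'e' (4) + 23 = 1 → 'b'
  'r' (17) + 23 = 14 → 'o'
  't' (19) + 23 = 16 → 'q'
  'y' (24) + 23 = 21 → 'v'
Result = "ifyboqv"


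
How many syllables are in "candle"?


Word: "candle"
Syllable breakdown: can-dle
Counting: 2 parts
= 2 syllables


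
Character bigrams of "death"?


Word: "death" (length 5)
Number of bigrams = 5 - 2 + 1 = 4
  Position 0: "de"
  Position 1: "ea"
  Position 2: "at"
  Position 3: "th"
Bigrams = "de", "ea", "at", "th"


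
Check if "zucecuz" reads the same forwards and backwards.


Word: "zucecuz"
Reversed: "zucecuz"
Forward == Backward? zucecuz == zucecuz
Palindrome = Yes


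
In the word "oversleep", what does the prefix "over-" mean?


Prefix: over-
Example: oversleep = over- + sleep
Meaning = excessive


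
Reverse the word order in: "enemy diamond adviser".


Original: "enemy diamond adviser"
Words (1..n): enemy | diamond | adviser
Reversed (n..1): adviser | diamond | enemy
Result = "adviser diamond enemy"


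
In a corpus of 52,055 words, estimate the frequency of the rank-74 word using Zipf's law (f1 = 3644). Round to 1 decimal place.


Zipf's law: f(r) = f(1) / r
f(1) = 3644
f(74) = 3644 / 74
= 49.2 occurrences


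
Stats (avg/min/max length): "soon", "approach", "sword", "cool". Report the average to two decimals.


Lengths: "soon"=4, "approach"=8, "sword"=5, "cool"=4
Sum = 21, Count = 4
Average = 21/4 = 5.25
= avg=5.25, min=4, max=8


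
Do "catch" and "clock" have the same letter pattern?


Pattern of "catch": [0, 1, 2, 0, 3]
Pattern of "clock": [0, 1, 2, 0, 3]
Patterns match
Same pattern = Yes


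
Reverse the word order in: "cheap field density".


Original: "cheap field density"
Words (1..n): cheap | field | density
Reversed (n..1): density | field | cheap
Result = "density field cheap"


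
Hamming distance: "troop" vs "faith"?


Comparing character by character (same length = 5):
  Pos 0: 't' vs 'f' !=
  Pos 1: 'r' vs 'a' !=
  Pos 2: 'o' vs 'i' !=
  Pos 3: 'o' vs 't' !=
  Pos 4: 'p' vs 'h' !=
Hamming distance = 5


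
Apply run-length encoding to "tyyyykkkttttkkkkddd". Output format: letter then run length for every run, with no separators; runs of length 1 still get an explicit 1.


String: "tyyyykkkttttkkkkddd"
Scanning for consecutive runs:
  't' x 1
  'y' x 4
  'k' x 3
  't' x 4
  'k' x 4
  'd' x 3
RLE = "t1y4k3t4k4d3"


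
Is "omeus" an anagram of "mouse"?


Word 1: "mouse" → sorted: emosu
Word 2: "omeus" → sorted: emosu
Same letters? emosu == emosu
Anagram = Yes


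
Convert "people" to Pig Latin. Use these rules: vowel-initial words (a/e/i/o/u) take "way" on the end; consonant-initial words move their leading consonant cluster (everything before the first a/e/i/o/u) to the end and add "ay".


Word: "people"
Starts with consonant(s) → move to end, add 'ay'
Consonant cluster: "p"
Pig Latin = "eoplepay"


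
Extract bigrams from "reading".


Word: "reading" (length 7)
Number of bigrams = 7 - 2 + 1 = 6
  Position 0: "re"
  Position 1: "ea"
  Position 2: "ad"
  Position 3: "di"
  Position 4: "in"
  Position 5: "ng"
Bigrams = "re", "ea", "ad", "di", "in", "ng"


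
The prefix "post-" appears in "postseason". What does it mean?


Prefix: post-
Example: postseason (post- + season)
Meaning = after


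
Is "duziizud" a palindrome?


Word: "duziizud"
Reversed: "duziizud"
Forward == Backward? duziizud == duziizud
Palindrome = Yes


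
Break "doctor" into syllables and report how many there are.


Word: "doctor"
Syllable breakdown: doc | tor
Counting: 2 parts
= 2 syllables


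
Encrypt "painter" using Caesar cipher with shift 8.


Word: "painter"
Shift: 8
Each letter → (letter + shift) mod 26:
  'p' (15) + 8 = 23 → 'x'
  'a' (0) + 8 = 8 → 'i'
  'i' (8) + 8 = 16 → 'q'
  'n' (13) + 8 = 21 → 'v'
  't' (19) + 8 = 1 → 'b'
  'e' (4) + 8 = 12 → 'm'
  'r' (17) + 8 = 25 → 'z'
Result = "xiqvbmz"


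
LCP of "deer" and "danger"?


Word 1: "deer"
Word 2: "danger"
Comparing from start:
  Pos 0: 'd' == 'd'
  Pos 1: 'e' != 'a' (stop)
LCP = "d" (length 1)


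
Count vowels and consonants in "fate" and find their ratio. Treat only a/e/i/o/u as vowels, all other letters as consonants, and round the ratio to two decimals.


Word: "fate"
Vowels (a,e,i,o,u): 2
Consonants: 2
Ratio = 2/2
= 1.00


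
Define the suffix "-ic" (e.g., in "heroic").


Suffix: -ic
Example: heroic (hero + -ic)
Meaning = relating to


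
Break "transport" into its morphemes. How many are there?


Word: "transport"
Morphemes: trans- / port
Each morpheme carries meaning
= 2 morphemes


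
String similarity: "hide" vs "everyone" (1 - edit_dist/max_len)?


Word 1: "hide" (length 4)
Word 2: "everyone" (length 8)
One optimal edit sequence:
  1. insert 'e'  (+1)
  2. insert 'v'  (+1)
  3. insert 'e'  (+1)
  4. insert 'r'  (+1)
  5. substitute 'h' -> 'y'  (+1)
  6. substitute 'i' -> 'o'  (+1)
  7. substitute 'd' -> 'n'  (+1)
  8. keep 'e'
Edit distance = 7
Max length = max(4, 8) = 8
Similarity = 1 - 7/8
= 0.1250


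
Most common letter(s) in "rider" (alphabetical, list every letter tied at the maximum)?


Word: "rider"
Letter counts:
  'd': 1
  'e': 1
  'i': 1
  'r': 2
Maximum count = 2
Most frequent = 'r' (2 times each)


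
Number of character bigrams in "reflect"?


Word: "reflect" (length 7)
Number of 2-grams = length - 2 + 1 = 7 - 2 + 1
= 6


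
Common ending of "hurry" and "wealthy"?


Word 1: "hurry"
Word 2: "wealthy"
Comparing from end:
  Pos -1: 'y' == 'y'
  Pos -2: 'r' != 'h' (stop)
LCS = "y" (length 1)


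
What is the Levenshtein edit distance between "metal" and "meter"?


Word 1: "metal" (length 5)
Word 2: "meter" (length 5)
One optimal edit sequence (insert/delete/substitute each cost 1):
  1. keep 'm'
  2. keep 'e'
  3. keep 't'
  4. substitute 'a' -> 'e'  (+1)
  5. substitute 'l' -> 'r'  (+1)
Total edit operations: 2
Edit distance = 2


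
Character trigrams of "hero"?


Word: "hero" (length 4)
Number of trigrams = 4 - 3 + 1 = 2
  Position 0: "her"
  Position 1: "ero"
Trigrams = "her", "ero"


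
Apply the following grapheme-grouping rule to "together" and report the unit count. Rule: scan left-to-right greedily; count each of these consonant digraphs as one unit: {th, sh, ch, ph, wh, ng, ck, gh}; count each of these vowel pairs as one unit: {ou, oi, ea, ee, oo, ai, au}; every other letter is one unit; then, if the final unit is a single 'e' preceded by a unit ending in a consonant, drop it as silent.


Word: "together" (8 letters)
Left-to-right scan:
  [1] 't' (letter)
  [2] 'o' (letter)
  [3] 'g' (letter)
  [4] 'e' (letter)
  [5] 'th' (digraph)
  [6] 'e' (letter)
  [7] 'r' (letter)
Units from scan: 7
Sound units = 7 units


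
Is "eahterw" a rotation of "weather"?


Word: "weather", Candidate: "eahterw"
Method: check if candidate is substring of word+word
"weatherweather" contains "eahterw"? No
Is rotation = No


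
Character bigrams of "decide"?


Word: "decide" (length 6)
Number of bigrams = 6 - 2 + 1 = 5
  Position 0: "de"
  Position 1: "ec"
  Position 2: "ci"
  Position 3: "id"
  Position 4: "de"
Bigrams = "de", "ec", "ci", "id", "de"


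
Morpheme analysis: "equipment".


Word: "equipment"
Morphemes: equip / -ment
Each morpheme carries meaning
= 2 morphemes


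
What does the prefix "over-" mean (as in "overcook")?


Prefix: over-
Example: overcook (over- + cook)
Meaning = excessive


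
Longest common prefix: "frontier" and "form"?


Word 1: "frontier"
Word 2: "form"
Comparing from start:
  Pos 0: 'f' == 'f'
  Pos 1: 'r' != 'o' (stop)
LCP = "f" (length 1)


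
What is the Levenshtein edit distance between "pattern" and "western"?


Word 1: "pattern" (length 7)
Word 2: "western" (length 7)
One optimal edit sequence (insert/delete/substitute each cost 1):
  1. substitute 'p' -> 'w'  (+1)
  2. substitute 'a' -> 'e'  (+1)
  3. substitute 't' -> 's'  (+1)
  4. keep 't'
  5. keep 'e'
  6. keep 'r'
  7. keep 'n'
Total edit operations: 3
Edit distance = 3


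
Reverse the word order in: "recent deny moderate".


Original: "recent deny moderate"
Words (1..n): recent | deny | moderate
Reversed (n..1): moderate | deny | recent
Result = "moderate deny recent"


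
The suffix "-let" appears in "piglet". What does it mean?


Suffix: -let
As in: piglet -> pig + -let
Meaning = small


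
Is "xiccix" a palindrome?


Word: "xiccix"
Reversed: "xiccix"
Forward == Backward? xiccix == xiccix
Palindrome = Yes


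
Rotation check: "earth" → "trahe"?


Word: "earth", Candidate: "trahe"
Method: check if candidate is substring of word+word
"earthearth" contains "trahe"? No
Is rotation = No


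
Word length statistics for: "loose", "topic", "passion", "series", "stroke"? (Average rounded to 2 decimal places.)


Lengths: "loose"=5, "topic"=5, "passion"=7, "series"=6, "stroke"=6
Sum = 29, Count = 5
Average = 29/5 = 5.80
= avg=5.80, min=5, max=7


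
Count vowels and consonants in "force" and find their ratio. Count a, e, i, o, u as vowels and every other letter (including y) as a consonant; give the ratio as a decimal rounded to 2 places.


Word: "force"
Vowels (a,e,i,o,u): 2
Consonants: 3
Ratio = 2/3
= 0.67


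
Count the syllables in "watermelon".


Word: "watermelon"
Syllable breakdown: wa-ter-mel-on
Counting: 4 parts
= 4 syllables


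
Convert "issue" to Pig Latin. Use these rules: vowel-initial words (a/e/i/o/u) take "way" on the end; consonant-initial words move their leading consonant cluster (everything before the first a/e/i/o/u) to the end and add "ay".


Word: "issue"
Starts with vowel → add 'way'
Pig Latin = "issueway"


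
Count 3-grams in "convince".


Word: "convince" (length 8)
Number of 3-grams = length - 3 + 1 = 8 - 3 + 1
= 6


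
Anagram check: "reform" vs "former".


Word 1: "reform" → sorted: efmorr
Word 2: "former" → sorted: efmorr
Same letters? efmorr == efmorr
Anagram = Yes


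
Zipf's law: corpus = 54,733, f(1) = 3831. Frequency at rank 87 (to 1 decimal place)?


Zipf's law: f(r) = f(1) / r
f(1) = 3831
f(87) = 3831 / 87
= 44.0 occurrences


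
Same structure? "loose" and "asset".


Pattern of "loose": [0, 1, 1, 2, 3]
Pattern of "asset": [0, 1, 1, 2, 3]
Patterns match
Same pattern = Yes


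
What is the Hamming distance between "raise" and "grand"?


Comparing character by character (same length = 5):
  Pos 0: 'r' vs 'g' !=
  Pos 1: 'a' vs 'r' !=
  Pos 2: 'i' vs 'a' !=
  Pos 3: 's' vs 'n' !=
  Pos 4: 'e' vs 'd' !=
Hamming distance = 5


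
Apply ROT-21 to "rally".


Word: "rally"
Shift: 21
Each letter → (letter + shift) mod 26:
  'r' (17) + 21 = 12 → 'm'
  'a' (0) + 21 = 21 → 'v'
  'l' (11) + 21 = 6 → 'g'
  'l' (11) + 21 = 6 → 'g'
  'y' (24) + 21 = 19 → 't'
Result = "mvggt"


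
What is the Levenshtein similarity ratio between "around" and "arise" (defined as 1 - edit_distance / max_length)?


Word 1: "around" (length 6)
Word 2: "arise" (length 5)
One optimal edit sequence:
  1. keep 'a'
  2. keep 'r'
  3. delete 'o'  (+1)
  4. substitute 'u' -> 'i'  (+1)
  5. substitute 'n' -> 's'  (+1)
  6. substitute 'd' -> 'e'  (+1)
Edit distance = 4
Max length = max(6, 5) = 6
Similarity = 1 - 4/6
= 0.3333


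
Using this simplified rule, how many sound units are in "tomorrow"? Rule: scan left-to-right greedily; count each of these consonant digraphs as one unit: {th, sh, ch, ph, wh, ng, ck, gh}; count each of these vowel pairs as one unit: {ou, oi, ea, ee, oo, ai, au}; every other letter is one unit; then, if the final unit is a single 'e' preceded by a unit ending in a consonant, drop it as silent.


Word: "tomorrow" (8 letters)
Left-to-right scan:
  1. 't' (letter)
  2. 'o' (letter)
  3. 'm' (letter)
  4. 'o' (letter)
  5. 'r' (letter)
  6. 'r' (letter)
  7. 'o' (letter)
  8. 'w' (letter)
Units from scan: 8
Sound units = 8 units


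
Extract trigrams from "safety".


Word: "safety" (length 6)
Number of trigrams = 6 - 3 + 1 = 4
  Position 0: "saf"
  Position 1: "afe"
  Position 2: "fet"
  Position 3: "ety"
Trigrams = "saf", "afe", "fet", "ety"
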